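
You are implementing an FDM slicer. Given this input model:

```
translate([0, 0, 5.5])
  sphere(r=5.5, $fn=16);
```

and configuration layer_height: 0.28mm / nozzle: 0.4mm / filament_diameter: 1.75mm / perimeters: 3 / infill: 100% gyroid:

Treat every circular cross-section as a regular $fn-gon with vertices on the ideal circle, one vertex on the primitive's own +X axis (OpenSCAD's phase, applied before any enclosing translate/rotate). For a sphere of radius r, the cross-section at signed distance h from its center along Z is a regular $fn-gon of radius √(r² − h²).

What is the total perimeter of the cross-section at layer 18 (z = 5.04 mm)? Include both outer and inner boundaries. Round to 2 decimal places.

At z = 5.04 mm: the r=5.5 sphere slices to a regular 16-gon of circumradius 5.481 (√(r²−h²) with h=0.46 from center) (perimeter = 2·16·5.481·sin(180°/16) = 34.22 mm). Overall, the cross-section is a single solid region. Total boundary length (outer) = 34.22 mm.

34.22 mm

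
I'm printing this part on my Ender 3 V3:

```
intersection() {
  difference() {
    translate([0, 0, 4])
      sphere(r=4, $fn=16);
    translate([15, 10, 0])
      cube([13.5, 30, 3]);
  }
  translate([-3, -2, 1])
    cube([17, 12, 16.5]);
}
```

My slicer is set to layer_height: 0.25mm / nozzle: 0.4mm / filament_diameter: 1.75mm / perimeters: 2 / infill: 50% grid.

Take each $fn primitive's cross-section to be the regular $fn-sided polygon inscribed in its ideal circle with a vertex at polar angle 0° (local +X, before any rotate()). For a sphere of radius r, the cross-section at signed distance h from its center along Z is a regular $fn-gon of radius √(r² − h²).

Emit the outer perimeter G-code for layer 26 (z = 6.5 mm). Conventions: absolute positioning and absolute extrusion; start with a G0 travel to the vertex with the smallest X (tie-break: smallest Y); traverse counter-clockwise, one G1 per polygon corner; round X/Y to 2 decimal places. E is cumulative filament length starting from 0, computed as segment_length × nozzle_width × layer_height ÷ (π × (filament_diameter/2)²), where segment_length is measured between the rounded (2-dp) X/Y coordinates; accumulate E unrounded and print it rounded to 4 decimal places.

G0 X-3.00 Y-0.62 Z6.50
G1 X-2.88 Y-1.19 E0.0242
G1 X-2.35 Y-2.00 E0.0645
G1 X2.35 Y-2.00 E0.2599
G1 X2.88 Y-1.19 E0.3001
G1 X3.12 Y0.00 E0.3506
G1 X2.88 Y1.19 E0.4011
G1 X2.21 Y2.21 E0.4518
G1 X1.19 Y2.88 E0.5025
G1 X0.00 Y3.12 E0.5530
G1 X-1.19 Y2.88 E0.6035
G1 X-2.21 Y2.21 E0.6542
G1 X-2.88 Y1.19 E0.7049
G1 X-3.00 Y0.62 E0.7292
G1 X-3.00 Y-0.62 E0.7807

At z = 6.5 mm: the sphere: section is a regular 16-gon, circumradius = √(r²−h²) = √(4²−2.5²) = 3.122; the cube at (15, 10) is not intersected at this z (z outside [0, 3]); Subtracting the remaining from the first: none of the subtracted shapes is present at this height, so the r=4 sphere is unchanged — 1 connected region; the cube at (-3, -2) is present — its section is the full 17×12 rectangle; Taking the intersection: the 17×12 cube at (-3, -2) partially overlaps that combined region; clipping to the common part keeps 26.24 mm² — 1 connected region. The outline is a single polygon with 14 vertices. Extrusion per mm of travel: 0.4 × 0.25 / (π × 0.875²) = 0.041575. Accumulating E over each segment gives final E = 0.7807.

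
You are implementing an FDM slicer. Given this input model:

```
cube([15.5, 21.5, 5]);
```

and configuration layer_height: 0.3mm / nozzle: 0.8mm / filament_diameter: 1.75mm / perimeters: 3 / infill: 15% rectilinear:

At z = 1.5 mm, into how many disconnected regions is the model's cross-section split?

1

At z = 1.5 mm: the cube (footprint 15.5×21.5) is included at this height. The result has 1 disconnected region.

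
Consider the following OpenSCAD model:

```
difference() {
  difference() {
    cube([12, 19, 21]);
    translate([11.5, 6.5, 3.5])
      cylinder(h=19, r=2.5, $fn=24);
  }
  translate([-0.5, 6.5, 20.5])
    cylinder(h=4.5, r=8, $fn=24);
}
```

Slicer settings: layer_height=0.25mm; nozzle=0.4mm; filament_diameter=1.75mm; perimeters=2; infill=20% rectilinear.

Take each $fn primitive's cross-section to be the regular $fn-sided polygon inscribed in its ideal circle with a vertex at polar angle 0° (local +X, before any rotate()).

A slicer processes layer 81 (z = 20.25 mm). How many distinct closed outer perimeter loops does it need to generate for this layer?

At z = 20.25 mm: the cube is present — its section is the full 12×19 rectangle; the r=2.5 cylinder at (11.5, 6.5) contributes a regular 24-gon of circumradius 2.5; Subtracting the remaining from the first: starting from the 12×19 cube, the r=2.5 cylinder at (11.5, 6.5) partially overlaps it — only the 12.17 mm² overlap (of its 19.41 mm²) is removed, clipping the outline — 1 connected region; the cylinder at (-0.5, 6.5) does not reach this height (z outside [20.5, 25]); Taking the first minus the rest: none of the subtracted shapes is present at this height, so that combined region is unchanged — 1 connected region. The result has 1 disconnected region.

1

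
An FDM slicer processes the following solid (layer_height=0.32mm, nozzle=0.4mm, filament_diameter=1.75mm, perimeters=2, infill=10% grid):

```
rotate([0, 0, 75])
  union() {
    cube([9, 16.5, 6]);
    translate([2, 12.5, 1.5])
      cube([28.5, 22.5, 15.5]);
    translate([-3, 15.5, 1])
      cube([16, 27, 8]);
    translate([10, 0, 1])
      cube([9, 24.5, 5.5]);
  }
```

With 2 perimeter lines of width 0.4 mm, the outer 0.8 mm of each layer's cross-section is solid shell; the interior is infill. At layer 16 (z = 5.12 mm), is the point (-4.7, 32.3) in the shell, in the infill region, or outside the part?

At z = 5.12 mm: the cube is present — its section is the full 9×16.5 rectangle; the 28.5×22.5 cube at (2, 12.5) contributes its full rectangle; the 16×27 cube at (-3, 15.5) contributes its full rectangle; the cube at (10, 0) is present — its section is the full 9×24.5 rectangle; Combining (union): the regions partially overlap (shared area 352.50 mm²), so overlapping operands fuse into one piece — 1 connected region; (rotated 75° about Z; rotation is an isometry so areas/perimeters/island counts are preserved). Overall, the cross-section is a single solid region. Undo the 75° rotation: the query point maps to (29.983, 12.900) in the un-rotated model frame. The nearest boundary edge runs (30.50, 12.50)→(19.00, 12.50); distance from the point to it = 0.40 mm. The point is inside the cross-section, 0.40 mm from the nearest boundary — within the 0.8 mm shell band (2 × 0.4).

shell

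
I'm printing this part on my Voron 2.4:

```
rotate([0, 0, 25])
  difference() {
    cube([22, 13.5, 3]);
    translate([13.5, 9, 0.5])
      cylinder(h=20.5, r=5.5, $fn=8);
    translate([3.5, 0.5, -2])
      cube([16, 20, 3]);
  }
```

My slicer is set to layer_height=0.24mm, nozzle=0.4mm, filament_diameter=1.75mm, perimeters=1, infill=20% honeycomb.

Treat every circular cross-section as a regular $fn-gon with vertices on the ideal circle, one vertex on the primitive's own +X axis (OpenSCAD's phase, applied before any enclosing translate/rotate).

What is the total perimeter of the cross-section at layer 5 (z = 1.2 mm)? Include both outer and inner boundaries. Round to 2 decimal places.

At z = 1.2 mm: the cube is present — its section is the full 22×13.5 rectangle (perimeter 71.00 mm); the r=5.5 cylinder at (13.5, 9) gives a regular 8-gon of circumradius 5.5 (constant along its height) (perimeter = 2·8·5.500·sin(180°/8) = 33.68 mm); the cube at (3.5, 0.5) is absent (z outside [-2, 1]); Taking the first minus the rest: starting from the 22×13.5 cube, the r=5.5 cylinder at (13.5, 9) partially overlaps it — only the 83.15 mm² overlap (of its 85.56 mm²) is removed, clipping the outline — boundary = 94.62 mm; (rotated 25° about Z; rotation is an isometry so areas/perimeters/island counts are preserved). Overall, the cross-section is a single solid region. Total boundary length (outer) = 94.62 mm.

94.62 mm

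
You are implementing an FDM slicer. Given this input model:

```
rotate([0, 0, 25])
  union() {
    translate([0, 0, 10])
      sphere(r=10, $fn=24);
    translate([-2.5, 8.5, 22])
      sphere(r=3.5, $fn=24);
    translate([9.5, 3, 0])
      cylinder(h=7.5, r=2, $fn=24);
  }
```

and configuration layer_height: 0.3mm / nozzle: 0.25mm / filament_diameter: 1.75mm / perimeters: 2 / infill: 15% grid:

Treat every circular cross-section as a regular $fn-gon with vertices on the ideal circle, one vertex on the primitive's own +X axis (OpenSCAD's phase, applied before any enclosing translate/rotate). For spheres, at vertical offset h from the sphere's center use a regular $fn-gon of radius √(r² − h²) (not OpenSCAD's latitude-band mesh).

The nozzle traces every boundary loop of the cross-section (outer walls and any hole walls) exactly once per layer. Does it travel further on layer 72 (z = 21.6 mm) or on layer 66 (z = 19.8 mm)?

layer 66 (z = 19.8 mm)

Layer 72 (z = 21.6): the sphere is absent (|z−center|=11.600 > r=10); the sphere at (-2.5, 8.5): section is a regular 24-gon, circumradius = √(r²−h²) = √(3.5²−0.4²) = 3.477 (perimeter = 2·24·3.477·sin(180°/24) = 21.78 mm); the cylinder at (9.5, 3) is absent (z outside [0, 7.5]); Merging all regions: only the r=3.5 sphere at (-2.5, 8.5) is present, so the union is just that shape — boundary = 21.78 mm; (whole slice rotated 25° about Z — lengths, areas and connectivity unchanged). So its perimeter = 21.78 mm. Layer 66 (z = 19.8): the r=10 sphere contributes a regular 24-gon of circumradius √(10²−9.8²) = 1.990 (perimeter = 2·24·1.990·sin(180°/24) = 12.47 mm); the r=3.5 sphere at (-2.5, 8.5) slices to a regular 24-gon of circumradius 2.722 (√(r²−h²) with h=2.2 from center) (perimeter = 2·24·2.722·sin(180°/24) = 17.05 mm); the cylinder at (9.5, 3) is absent (z outside [0, 7.5]); Taking the union: the 2 present regions are separate (no shared area or edge), so areas and boundary lengths simply add and each stays a separate island — boundary = 29.52 mm; (whole slice rotated 25° about Z — lengths, areas and connectivity unchanged). So its perimeter = 29.52 mm. Layer 66 is larger (29.52 vs 21.78 mm).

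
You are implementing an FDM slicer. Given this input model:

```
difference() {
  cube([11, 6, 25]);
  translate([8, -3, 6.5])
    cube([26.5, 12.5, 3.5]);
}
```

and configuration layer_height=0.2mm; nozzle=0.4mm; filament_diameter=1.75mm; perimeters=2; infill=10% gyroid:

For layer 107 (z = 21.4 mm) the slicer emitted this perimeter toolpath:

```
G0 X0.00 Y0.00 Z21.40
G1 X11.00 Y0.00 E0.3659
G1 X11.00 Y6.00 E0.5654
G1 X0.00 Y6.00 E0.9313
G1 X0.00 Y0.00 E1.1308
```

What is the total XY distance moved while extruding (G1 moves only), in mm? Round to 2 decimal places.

34.00 mm

Sum the Euclidean lengths of each G1 segment: total = 34.00 mm.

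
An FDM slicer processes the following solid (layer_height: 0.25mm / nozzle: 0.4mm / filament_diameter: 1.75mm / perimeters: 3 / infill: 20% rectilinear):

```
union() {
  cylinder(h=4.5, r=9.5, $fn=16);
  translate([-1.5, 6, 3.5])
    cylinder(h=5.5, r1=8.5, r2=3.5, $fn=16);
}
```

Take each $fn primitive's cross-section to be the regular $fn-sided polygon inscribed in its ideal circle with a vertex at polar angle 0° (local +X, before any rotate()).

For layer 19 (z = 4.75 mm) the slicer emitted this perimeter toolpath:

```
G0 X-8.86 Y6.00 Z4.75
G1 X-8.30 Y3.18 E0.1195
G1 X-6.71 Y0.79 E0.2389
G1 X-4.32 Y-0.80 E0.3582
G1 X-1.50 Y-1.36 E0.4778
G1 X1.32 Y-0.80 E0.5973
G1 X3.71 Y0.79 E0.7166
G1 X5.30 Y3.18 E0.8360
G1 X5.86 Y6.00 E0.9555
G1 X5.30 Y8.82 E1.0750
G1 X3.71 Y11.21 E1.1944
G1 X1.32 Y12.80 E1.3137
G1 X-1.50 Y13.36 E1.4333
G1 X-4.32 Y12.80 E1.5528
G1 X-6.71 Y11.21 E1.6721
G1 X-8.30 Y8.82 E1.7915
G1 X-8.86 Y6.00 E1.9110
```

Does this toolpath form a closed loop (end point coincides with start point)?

yes

Start point (G0): (-8.86, 6.00). End point (last G1): the path returns to the start — closed.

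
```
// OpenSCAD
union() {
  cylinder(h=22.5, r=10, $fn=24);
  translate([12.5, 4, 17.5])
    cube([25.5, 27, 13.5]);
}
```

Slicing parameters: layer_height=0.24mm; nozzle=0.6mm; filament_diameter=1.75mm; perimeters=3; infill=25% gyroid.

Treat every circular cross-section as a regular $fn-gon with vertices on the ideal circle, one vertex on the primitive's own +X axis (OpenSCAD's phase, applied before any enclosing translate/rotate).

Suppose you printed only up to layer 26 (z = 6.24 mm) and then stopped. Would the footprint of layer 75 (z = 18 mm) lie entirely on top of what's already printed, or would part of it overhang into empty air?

Compare the two slices. At z = 6.24: the r=10 cylinder gives a regular 24-gon of circumradius 10 (constant along its height) (area = (24/2)·10.000²·sin(360°/24) = 310.58 mm²); the cube at (12.5, 4) does not reach this height (z outside [17.5, 31]); Combining (union): only the r=10 cylinder is present, so the union is just that shape — area = 310.58 mm². At z = 18: the cylinder: section is a regular 24-gon, circumradius r=10 (area = (24/2)·10.000²·sin(360°/24) = 310.58 mm²); the cube at (12.5, 4) is present — its section is the full 25.5×27 rectangle (area 688.50 mm²); Combining (union): the 2 present regions are separate (no shared area or edge), so areas and boundary lengths simply add and each stays a separate island — area = 999.08 mm². Checking containment: at z = 18 the cross-section extends beyond the z = 6.24 cross-section by about 688.50 mm².

part overhangs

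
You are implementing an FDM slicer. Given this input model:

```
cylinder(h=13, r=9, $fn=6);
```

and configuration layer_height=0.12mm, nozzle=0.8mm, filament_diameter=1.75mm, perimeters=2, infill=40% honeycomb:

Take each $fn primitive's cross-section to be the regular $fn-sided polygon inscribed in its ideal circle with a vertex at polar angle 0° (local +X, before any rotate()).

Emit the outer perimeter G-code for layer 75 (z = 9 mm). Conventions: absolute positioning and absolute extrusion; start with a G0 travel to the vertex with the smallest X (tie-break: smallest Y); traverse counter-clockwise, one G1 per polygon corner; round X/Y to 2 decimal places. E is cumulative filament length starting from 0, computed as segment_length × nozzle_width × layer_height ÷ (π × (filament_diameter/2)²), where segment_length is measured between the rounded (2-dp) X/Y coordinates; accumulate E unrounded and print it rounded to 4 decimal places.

G0 X-9.00 Y0.00 Z9.00
G1 X-4.50 Y-7.79 E0.3591
G1 X4.50 Y-7.79 E0.7183
G1 X9.00 Y0.00 E1.0773
G1 X4.50 Y7.79 E1.4364
G1 X-4.50 Y7.79 E1.7956
G1 X-9.00 Y0.00 E2.1547

At z = 9 mm: the r=9 cylinder gives a regular 6-gon of circumradius 9 (constant along its height). The outline is a single polygon with 6 vertices. Extrusion per mm of travel: 0.8 × 0.12 / (π × 0.875²) = 0.039912. Accumulating E over each segment gives final E = 2.1547.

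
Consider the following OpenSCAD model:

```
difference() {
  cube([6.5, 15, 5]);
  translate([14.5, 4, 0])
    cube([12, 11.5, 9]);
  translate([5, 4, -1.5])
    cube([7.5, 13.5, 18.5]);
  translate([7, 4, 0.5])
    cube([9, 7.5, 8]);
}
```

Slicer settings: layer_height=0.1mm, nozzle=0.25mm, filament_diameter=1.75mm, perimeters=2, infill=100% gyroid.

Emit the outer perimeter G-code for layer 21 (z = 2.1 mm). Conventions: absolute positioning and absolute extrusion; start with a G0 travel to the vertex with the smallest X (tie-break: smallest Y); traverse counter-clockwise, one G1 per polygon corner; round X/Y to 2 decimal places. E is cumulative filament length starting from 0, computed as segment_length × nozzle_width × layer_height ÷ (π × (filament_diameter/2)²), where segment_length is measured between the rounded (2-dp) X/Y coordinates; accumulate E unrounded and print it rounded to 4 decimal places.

G0 X0.00 Y0.00 Z2.10
G1 X6.50 Y0.00 E0.0676
G1 X6.50 Y4.00 E0.1091
G1 X5.00 Y4.00 E0.1247
G1 X5.00 Y15.00 E0.2391
G1 X0.00 Y15.00 E0.2910
G1 X0.00 Y0.00 E0.4469

At z = 2.1 mm: the 6.5×15 cube contributes its full rectangle; the 12×11.5 cube at (14.5, 4) contributes its full rectangle; the cube at (5, 4) (footprint 7.5×13.5) is included at this height; the cube at (7, 4) is present — its section is the full 9×7.5 rectangle; Subtracting the remaining from the first: starting from the 6.5×15 cube, the 12×11.5 cube at (14.5, 4) misses the remaining region (no effect); the 7.5×13.5 cube at (5, 4) partially overlaps it — only the 16.50 mm² overlap (of its 101.25 mm²) is removed, clipping the outline; the 9×7.5 cube at (7, 4) misses the remaining region (no effect) — 1 connected region. The outline is a single polygon with 6 vertices. Extrusion per mm of travel: 0.25 × 0.1 / (π × 0.875²) = 0.010394. Accumulating E over each segment gives final E = 0.4469.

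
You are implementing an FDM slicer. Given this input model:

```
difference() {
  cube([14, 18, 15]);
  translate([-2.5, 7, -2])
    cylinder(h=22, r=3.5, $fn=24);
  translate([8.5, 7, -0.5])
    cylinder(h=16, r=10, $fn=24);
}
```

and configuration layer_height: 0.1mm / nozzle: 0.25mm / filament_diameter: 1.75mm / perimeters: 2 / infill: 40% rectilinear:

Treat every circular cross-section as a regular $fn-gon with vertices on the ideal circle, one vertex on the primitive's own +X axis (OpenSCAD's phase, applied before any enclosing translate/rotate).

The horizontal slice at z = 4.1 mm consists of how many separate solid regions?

2

At z = 4.1 mm: the cube is present — its section is the full 14×18 rectangle; the cylinder at (-2.5, 7): section is a regular 24-gon, circumradius r=3.5; the r=10 cylinder at (8.5, 7) gives a regular 24-gon of circumradius 10 (constant along its height); After the difference (first − rest): starting from the 14×18 cube, the r=3.5 cylinder at (-2.5, 7) partially overlaps it — only the 3.26 mm² overlap (of its 38.05 mm²) is removed, clipping the outline; the r=10 cylinder at (8.5, 7) partially overlaps it — only the 217.87 mm² overlap (of its 310.58 mm²) is removed, clipping the outline — 2 connected regions. The result has 2 disconnected regions.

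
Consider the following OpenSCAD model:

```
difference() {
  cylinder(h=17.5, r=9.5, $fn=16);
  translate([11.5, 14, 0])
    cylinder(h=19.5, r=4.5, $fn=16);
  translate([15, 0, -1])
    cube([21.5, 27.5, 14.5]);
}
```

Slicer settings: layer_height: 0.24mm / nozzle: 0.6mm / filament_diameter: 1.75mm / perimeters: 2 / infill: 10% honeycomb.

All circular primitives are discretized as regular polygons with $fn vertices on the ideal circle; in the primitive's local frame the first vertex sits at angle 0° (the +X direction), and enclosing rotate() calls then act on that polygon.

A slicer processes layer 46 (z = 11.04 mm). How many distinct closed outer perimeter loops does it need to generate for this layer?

At z = 11.04 mm: the r=9.5 cylinder gives a regular 16-gon of circumradius 9.5 (constant along its height); the cylinder at (11.5, 14): section is a regular 16-gon, circumradius r=4.5; the cube at (15, 0) (footprint 21.5×27.5) is included at this height; Subtracting the remaining from the first: starting from the r=9.5 cylinder, the r=4.5 cylinder at (11.5, 14) misses the remaining region (no effect); the 21.5×27.5 cube at (15, 0) misses the remaining region (no effect) — 1 connected region. The result has 1 disconnected region.

1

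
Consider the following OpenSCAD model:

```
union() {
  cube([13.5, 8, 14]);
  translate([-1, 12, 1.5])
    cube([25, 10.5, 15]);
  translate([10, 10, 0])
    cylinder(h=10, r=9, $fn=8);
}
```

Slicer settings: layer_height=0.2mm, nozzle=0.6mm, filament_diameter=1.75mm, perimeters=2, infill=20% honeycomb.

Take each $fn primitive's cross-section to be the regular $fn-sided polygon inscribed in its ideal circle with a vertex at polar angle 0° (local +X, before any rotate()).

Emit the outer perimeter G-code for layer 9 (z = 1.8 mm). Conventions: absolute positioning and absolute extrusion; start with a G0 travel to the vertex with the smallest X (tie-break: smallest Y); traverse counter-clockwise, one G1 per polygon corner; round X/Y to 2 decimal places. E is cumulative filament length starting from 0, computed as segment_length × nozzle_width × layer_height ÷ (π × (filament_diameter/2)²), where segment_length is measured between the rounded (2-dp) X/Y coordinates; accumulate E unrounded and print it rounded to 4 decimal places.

G0 X-1.00 Y12.00 Z1.80
G1 X1.83 Y12.00 E0.1412
G1 X1.00 Y10.00 E0.2492
G1 X1.83 Y8.00 E0.3573
G1 X0.00 Y8.00 E0.4486
G1 X0.00 Y0.00 E0.8477
G1 X13.50 Y0.00 E1.5212
G1 X13.50 Y2.45 E1.6434
G1 X16.36 Y3.64 E1.7980
G1 X19.00 Y10.00 E2.1415
G1 X18.17 Y12.00 E2.2495
G1 X24.00 Y12.00 E2.5404
G1 X24.00 Y22.50 E3.0643
G1 X-1.00 Y22.50 E4.3115
G1 X-1.00 Y12.00 E4.8354

At z = 1.8 mm: the cube (footprint 13.5×8) is included at this height; the 25×10.5 cube at (-1, 12) contributes its full rectangle; the r=9 cylinder at (10, 10) gives a regular 8-gon of circumradius 9 (constant along its height); Merging all regions: the regions partially overlap (shared area 142.28 mm²), so overlapping operands fuse into one piece — 1 connected region. The outline is a single polygon with 14 vertices. Extrusion per mm of travel: 0.6 × 0.2 / (π × 0.875²) = 0.049890. Accumulating E over each segment gives final E = 4.8354.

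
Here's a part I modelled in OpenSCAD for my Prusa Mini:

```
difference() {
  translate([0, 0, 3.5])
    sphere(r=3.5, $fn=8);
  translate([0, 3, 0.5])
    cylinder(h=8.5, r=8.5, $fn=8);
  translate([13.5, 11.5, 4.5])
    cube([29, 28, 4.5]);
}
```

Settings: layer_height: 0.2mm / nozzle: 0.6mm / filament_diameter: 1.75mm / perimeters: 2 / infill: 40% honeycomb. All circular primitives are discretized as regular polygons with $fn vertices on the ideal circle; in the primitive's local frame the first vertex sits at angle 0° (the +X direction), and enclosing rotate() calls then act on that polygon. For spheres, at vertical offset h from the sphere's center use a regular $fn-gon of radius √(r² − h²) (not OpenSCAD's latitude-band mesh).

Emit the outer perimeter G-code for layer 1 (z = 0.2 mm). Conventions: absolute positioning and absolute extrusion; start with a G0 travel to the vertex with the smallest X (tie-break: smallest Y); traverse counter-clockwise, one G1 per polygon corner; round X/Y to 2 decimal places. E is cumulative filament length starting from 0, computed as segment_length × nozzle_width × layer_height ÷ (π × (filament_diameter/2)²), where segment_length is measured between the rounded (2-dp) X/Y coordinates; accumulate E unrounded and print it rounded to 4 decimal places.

At z = 0.2 mm: the r=3.5 sphere contributes a regular 8-gon of circumradius √(3.5²−3.3²) = 1.166; the cylinder at (0, 3) is not intersected at this z (z outside [0.5, 9]); the cube at (13.5, 11.5) is absent (z outside [4.5, 9]); Taking the first minus the rest: none of the subtracted shapes is present at this height, so the r=3.5 sphere is unchanged — 1 connected region. The outline is a single polygon with 8 vertices. Extrusion per mm of travel: 0.6 × 0.2 / (π × 0.875²) = 0.049890. Accumulating E over each segment gives final E = 0.3558.

G0 X-1.17 Y0.00 Z0.20
G1 X-0.82 Y-0.82 E0.0445
G1 X0.00 Y-1.17 E0.0890
G1 X0.82 Y-0.82 E0.1334
G1 X1.17 Y0.00 E0.1779
G1 X0.82 Y0.82 E0.2224
G1 X0.00 Y1.17 E0.2669
G1 X-0.82 Y0.82 E0.3114
G1 X-1.17 Y0.00 E0.3558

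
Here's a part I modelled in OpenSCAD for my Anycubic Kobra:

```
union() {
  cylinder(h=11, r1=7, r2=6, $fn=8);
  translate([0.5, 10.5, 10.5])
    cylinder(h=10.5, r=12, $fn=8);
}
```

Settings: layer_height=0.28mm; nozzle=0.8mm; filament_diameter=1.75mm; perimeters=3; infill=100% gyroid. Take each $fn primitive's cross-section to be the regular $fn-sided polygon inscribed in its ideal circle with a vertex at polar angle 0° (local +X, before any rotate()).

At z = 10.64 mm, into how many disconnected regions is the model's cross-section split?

At z = 10.64 mm: the cone (r1=7→r2=6) has section circumradius 6.033 here — a regular 8-gon; the r=12 cylinder at (0.5, 10.5) contributes a regular 8-gon of circumradius 12; Combining (union): the regions partially overlap (shared area 54.76 mm²), so overlapping operands fuse into one piece — 1 connected region. The result has 1 disconnected region.

1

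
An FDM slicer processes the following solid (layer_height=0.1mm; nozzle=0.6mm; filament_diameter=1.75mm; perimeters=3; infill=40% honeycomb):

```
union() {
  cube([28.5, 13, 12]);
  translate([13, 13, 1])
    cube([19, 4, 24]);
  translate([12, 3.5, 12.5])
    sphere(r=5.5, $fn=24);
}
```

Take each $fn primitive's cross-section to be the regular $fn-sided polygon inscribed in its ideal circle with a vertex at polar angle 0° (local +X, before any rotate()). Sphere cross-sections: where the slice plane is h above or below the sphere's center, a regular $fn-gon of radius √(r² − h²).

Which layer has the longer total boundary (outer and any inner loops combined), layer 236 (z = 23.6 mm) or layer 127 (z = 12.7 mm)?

layer 127 (z = 12.7 mm)

Layer 236 (z = 23.6): the cube is absent (z outside [0, 12]); the cube at (13, 13) is present — its section is the full 19×4 rectangle (perimeter 46.00 mm); the sphere at (12, 3.5) does not reach this height (|z−center|=11.100 > r=5.5); Taking the union: only the 19×4 cube at (13, 13) is present, so the union is just that shape — boundary = 46.00 mm. So its perimeter = 46.00 mm. Layer 127 (z = 12.7): the cube does not reach this height (z outside [0, 12]); the cube at (13, 13) is present — its section is the full 19×4 rectangle (perimeter 46.00 mm); the r=5.5 sphere at (12, 3.5) slices to a regular 24-gon of circumradius 5.496 (√(r²−h²) with h=0.2 from center) (perimeter = 2·24·5.496·sin(180°/24) = 34.44 mm); Taking the union: the 2 present regions are separate (no shared area or edge), so areas and boundary lengths simply add and each stays a separate island — boundary = 80.44 mm. So its perimeter = 80.44 mm. Layer 127 is larger (80.44 vs 46.00 mm).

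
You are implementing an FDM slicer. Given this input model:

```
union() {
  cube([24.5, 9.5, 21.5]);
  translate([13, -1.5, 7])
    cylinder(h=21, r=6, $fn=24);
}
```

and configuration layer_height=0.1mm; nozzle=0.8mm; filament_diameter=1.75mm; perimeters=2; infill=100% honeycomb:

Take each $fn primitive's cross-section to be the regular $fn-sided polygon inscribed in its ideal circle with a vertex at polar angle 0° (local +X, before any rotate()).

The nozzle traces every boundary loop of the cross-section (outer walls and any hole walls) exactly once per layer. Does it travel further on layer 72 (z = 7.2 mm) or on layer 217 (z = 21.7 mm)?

layer 72 (z = 7.2 mm)

Layer 72 (z = 7.2): the cube (footprint 24.5×9.5) is included at this height (perimeter 68.00 mm); the cylinder at (13, -1.5): section is a regular 24-gon, circumradius r=6 (perimeter = 2·24·6.000·sin(180°/24) = 37.59 mm); Taking the union: the regions partially overlap (shared area 38.20 mm²), so the edge portions inside another operand are dropped and the merged outline is re-measured after clipping — boundary = 78.22 mm. So its perimeter = 78.22 mm. Layer 217 (z = 21.7): the cube is not intersected at this z (z outside [0, 21.5]); the r=6 cylinder at (13, -1.5) gives a regular 24-gon of circumradius 6 (constant along its height) (perimeter = 2·24·6.000·sin(180°/24) = 37.59 mm); Merging all regions: only the r=6 cylinder at (13, -1.5) is present, so the union is just that shape — boundary = 37.59 mm. So its perimeter = 37.59 mm. Layer 72 is larger (78.22 vs 37.59 mm).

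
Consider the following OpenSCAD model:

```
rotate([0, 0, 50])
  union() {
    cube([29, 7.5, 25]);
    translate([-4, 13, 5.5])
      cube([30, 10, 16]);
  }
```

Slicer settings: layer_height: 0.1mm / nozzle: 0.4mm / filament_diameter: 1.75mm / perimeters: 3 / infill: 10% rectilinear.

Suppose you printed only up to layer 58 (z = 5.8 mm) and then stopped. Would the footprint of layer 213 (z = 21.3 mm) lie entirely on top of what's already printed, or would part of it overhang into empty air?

entirely on top

Compare the two slices. At z = 5.8: the 29×7.5 cube contributes its full rectangle (area 217.50 mm²); the 30×10 cube at (-4, 13) contributes its full rectangle (area 300.00 mm²); Combining (union): the 2 present regions are separate (no shared area or edge), so areas and boundary lengths simply add and each stays a separate island — area = 517.50 mm²; (rotated 50° about Z; rotation is an isometry so areas/perimeters/island counts are preserved). At z = 21.3: the cube is present — its section is the full 29×7.5 rectangle (area 217.50 mm²); the cube at (-4, 13) is present — its section is the full 30×10 rectangle (area 300.00 mm²); Taking the union: the 2 present regions are separate (no shared area or edge), so areas and boundary lengths simply add and each stays a separate island — area = 517.50 mm²; (rotated 50° about Z; rotation is an isometry so areas/perimeters/island counts are preserved). Checking containment: the cross-section at z = 21.3 is a subset of the cross-section at z = 5.8.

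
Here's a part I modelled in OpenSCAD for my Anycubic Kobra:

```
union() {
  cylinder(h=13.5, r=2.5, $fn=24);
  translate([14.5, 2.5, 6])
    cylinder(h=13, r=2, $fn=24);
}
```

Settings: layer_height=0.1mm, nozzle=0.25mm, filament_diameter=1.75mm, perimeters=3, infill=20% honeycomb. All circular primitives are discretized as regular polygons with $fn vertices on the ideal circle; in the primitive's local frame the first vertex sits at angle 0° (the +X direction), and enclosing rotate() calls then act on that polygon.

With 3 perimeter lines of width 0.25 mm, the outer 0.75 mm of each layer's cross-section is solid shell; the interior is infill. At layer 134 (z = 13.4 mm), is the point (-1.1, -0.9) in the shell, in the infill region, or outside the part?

At z = 13.4 mm: the r=2.5 cylinder contributes a regular 24-gon of circumradius 2.5; the r=2 cylinder at (14.5, 2.5) gives a regular 24-gon of circumradius 2 (constant along its height); Combining (union): the 2 present regions are separate (no shared area or edge), so areas and boundary lengths simply add and each stays a separate island — 2 connected regions. Overall, the cross-section has 2 separate islands. The nearest boundary edge runs (-1.77, -1.77)→(-2.17, -1.25); distance from the point to it = 1.06 mm. (Shell/infill is judged within the island containing the point — the largest one.) The point is inside the cross-section and 1.06 mm from the nearest boundary — more than the 0.75 mm shell width (3 × 0.25), so it's in the infill interior.

infill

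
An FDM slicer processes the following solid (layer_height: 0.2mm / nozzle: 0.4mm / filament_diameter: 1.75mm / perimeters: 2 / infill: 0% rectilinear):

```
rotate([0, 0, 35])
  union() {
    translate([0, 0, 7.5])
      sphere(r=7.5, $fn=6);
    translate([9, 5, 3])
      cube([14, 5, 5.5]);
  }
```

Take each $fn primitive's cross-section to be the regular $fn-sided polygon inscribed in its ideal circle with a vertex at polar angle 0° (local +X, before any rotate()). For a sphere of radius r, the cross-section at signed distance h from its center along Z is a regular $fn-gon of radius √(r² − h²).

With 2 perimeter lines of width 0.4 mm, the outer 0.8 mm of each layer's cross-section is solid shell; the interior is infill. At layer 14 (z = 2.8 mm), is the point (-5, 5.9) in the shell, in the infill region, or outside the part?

At z = 2.8 mm: the r=7.5 sphere contributes a regular 6-gon of circumradius √(7.5²−4.7²) = 5.845; the cube at (9, 5) is absent (z outside [3, 8.5]); Taking the union: only the r=7.5 sphere is present, so the union is just that shape — 1 connected region; (rotated 35° about Z; rotation is an isometry so areas/perimeters/island counts are preserved). Overall, the cross-section is a single solid region. Undo the 35° rotation: the query point maps to (-0.712, 7.701) in the un-rotated model frame. The nearest boundary edge runs (2.92, 5.06)→(-2.92, 5.06); distance from the point to it = 2.64 mm. The point is not inside any of the regions above, so it lies outside the cross-section (2.64 mm from the nearest boundary).

outside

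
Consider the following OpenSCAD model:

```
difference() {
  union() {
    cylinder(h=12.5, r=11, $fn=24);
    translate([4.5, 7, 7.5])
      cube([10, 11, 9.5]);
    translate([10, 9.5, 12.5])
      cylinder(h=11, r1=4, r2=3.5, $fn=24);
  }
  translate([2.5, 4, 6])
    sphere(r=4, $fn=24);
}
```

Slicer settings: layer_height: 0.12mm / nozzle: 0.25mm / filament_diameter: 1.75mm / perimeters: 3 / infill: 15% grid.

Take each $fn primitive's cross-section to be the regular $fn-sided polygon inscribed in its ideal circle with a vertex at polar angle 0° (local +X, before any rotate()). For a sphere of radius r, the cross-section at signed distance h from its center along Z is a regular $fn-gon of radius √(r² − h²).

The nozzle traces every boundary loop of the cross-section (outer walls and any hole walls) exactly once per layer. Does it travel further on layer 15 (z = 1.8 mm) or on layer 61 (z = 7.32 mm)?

layer 61 (z = 7.32 mm)

Layer 15 (z = 1.8): the r=11 cylinder contributes a regular 24-gon of circumradius 11 (perimeter = 2·24·11.000·sin(180°/24) = 68.92 mm); the cube at (4.5, 7) does not reach this height (z outside [7.5, 17]); the cone at (10, 9.5) is absent (z outside [12.5, 23.5]); Taking the union: only the r=11 cylinder is present, so the union is just that shape — boundary = 68.92 mm; the sphere at (2.5, 4) does not reach this height (|z−center|=4.200 > r=4); Subtracting the remaining from the first: none of the subtracted shapes is present at this height, so the result so far is unchanged — boundary = 68.92 mm. So its perimeter = 68.92 mm. Layer 61 (z = 7.32): the r=11 cylinder gives a regular 24-gon of circumradius 11 (constant along its height) (perimeter = 2·24·11.000·sin(180°/24) = 68.92 mm); the cube at (4.5, 7) is not intersected at this z (z outside [7.5, 17]); the cone at (10, 9.5) is absent (z outside [12.5, 23.5]); Combining (union): only the r=11 cylinder is present, so the union is just that shape — boundary = 68.92 mm; the sphere at (2.5, 4): section is a regular 24-gon, circumradius = √(r²−h²) = √(4²−1.32²) = 3.776 (perimeter = 2·24·3.776·sin(180°/24) = 23.66 mm); Taking the first minus the rest: starting from the result so far, the r=4 sphere at (2.5, 4) lies wholly inside it (removes its full 44.28 mm² and its 23.66 mm outline becomes a hole wall) — boundary (outer + 1 inner loop) = 92.57 mm. So its perimeter = 92.57 mm. Layer 61 is larger (92.57 vs 68.92 mm).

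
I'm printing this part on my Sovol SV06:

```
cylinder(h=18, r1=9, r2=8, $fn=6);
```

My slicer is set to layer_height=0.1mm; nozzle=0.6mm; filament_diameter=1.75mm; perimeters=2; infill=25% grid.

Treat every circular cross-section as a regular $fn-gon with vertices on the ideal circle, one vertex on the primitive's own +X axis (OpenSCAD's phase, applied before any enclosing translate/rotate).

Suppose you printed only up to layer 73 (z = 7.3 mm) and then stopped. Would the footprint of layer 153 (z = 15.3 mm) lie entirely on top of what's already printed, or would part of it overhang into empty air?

entirely on top

Compare the two slices. At z = 7.3: the cone: at t=0.406 of its height the radius interpolates to r₁+(r₂−r₁)t = 8.594, giving a regular 6-gon of that circumradius (area = (6/2)·8.594²·sin(360°/6) = 191.91 mm²). At z = 15.3: the cone (r1=9→r2=8) has section circumradius 8.150 here — a regular 6-gon (area = (6/2)·8.150²·sin(360°/6) = 172.57 mm²). Checking containment: the cross-section at z = 15.3 is a subset of the cross-section at z = 7.3.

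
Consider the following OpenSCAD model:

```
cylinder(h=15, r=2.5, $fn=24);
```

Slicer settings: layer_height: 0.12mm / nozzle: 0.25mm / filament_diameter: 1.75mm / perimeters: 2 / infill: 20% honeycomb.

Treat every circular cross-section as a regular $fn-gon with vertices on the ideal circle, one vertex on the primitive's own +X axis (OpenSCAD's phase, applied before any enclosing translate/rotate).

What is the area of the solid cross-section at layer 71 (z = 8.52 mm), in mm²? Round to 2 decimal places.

At z = 8.52 mm: the r=2.5 cylinder contributes a regular 24-gon of circumradius 2.5 (area = (24/2)·2.500²·sin(360°/24) = 19.41 mm²). Overall, the cross-section is a single solid region. Net area = 19.41 mm².

19.41 mm²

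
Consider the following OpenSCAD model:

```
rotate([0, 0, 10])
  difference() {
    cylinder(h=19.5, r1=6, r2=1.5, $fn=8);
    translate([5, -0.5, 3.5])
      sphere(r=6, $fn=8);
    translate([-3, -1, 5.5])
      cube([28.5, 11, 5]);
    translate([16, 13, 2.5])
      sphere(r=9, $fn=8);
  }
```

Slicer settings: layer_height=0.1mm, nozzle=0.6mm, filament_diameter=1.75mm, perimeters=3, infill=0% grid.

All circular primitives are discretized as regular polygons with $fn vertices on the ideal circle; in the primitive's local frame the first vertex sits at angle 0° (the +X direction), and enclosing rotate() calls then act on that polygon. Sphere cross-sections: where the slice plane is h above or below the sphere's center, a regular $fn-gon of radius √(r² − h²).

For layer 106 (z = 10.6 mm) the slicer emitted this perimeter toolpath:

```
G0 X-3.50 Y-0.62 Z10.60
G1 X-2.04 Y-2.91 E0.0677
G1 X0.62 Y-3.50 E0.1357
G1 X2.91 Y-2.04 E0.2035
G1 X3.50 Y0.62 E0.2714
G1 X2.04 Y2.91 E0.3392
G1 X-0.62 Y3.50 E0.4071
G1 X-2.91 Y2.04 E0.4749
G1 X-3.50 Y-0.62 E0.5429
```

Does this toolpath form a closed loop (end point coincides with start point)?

yes

Start point (G0): (-3.50, -0.62). End point (last G1): the path returns to the start — closed.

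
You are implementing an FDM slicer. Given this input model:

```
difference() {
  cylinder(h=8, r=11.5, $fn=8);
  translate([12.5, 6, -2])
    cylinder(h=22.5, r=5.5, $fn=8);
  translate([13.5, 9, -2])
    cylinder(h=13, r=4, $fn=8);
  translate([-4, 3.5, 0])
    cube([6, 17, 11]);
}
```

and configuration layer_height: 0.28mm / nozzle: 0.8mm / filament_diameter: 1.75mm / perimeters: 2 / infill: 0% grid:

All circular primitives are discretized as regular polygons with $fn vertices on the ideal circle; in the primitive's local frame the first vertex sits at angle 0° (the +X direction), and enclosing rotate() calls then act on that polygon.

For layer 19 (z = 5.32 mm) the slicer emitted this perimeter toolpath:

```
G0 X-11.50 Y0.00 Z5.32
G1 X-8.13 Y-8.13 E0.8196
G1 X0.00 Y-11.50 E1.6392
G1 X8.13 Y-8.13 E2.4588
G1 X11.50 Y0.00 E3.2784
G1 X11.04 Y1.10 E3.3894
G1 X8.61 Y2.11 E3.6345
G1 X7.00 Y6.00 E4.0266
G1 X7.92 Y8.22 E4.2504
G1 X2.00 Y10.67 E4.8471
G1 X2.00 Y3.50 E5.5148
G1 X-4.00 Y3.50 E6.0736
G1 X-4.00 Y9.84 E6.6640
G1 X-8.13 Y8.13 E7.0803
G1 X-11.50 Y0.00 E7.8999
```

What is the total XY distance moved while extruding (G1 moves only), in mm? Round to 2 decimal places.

84.83 mm

Sum the Euclidean lengths of each G1 segment: total = 84.83 mm.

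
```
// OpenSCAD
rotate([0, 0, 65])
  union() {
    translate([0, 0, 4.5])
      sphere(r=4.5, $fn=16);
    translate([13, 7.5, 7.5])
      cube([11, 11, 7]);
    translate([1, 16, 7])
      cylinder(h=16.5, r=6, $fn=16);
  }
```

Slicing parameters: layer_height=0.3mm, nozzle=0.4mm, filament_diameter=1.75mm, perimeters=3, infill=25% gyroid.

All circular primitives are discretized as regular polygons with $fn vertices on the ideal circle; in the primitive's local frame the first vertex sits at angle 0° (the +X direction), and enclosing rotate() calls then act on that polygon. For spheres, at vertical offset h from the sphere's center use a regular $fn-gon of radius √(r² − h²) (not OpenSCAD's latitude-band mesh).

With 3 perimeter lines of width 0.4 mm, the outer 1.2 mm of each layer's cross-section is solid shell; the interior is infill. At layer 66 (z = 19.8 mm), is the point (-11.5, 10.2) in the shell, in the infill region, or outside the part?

At z = 19.8 mm: the sphere is absent (|z−center|=15.300 > r=4.5); the cube at (13, 7.5) is not intersected at this z (z outside [7.5, 14.5]); the r=6 cylinder at (1, 16) contributes a regular 16-gon of circumradius 6; Merging all regions: only the r=6 cylinder at (1, 16) is present, so the union is just that shape — 1 connected region; (rotated 65° about Z; rotation is an isometry so areas/perimeters/island counts are preserved). Overall, the cross-section is a single solid region. Undo the 65° rotation: the query point maps to (4.384, 14.733) in the un-rotated model frame. The nearest boundary edge runs (6.54, 13.70)→(7.00, 16.00); distance from the point to it = 2.32 mm. The point is inside the cross-section and 2.32 mm from the nearest boundary — more than the 1.2 mm shell width (3 × 0.4), so it's in the infill interior.

infill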